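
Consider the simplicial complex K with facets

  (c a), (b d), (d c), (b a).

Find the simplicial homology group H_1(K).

K has 4 vertices, 4 edges.
rank ∂_1 = 3, rank ∂_2 = 0 ⇒ b_1 = 4 − 3 − 0 = 1. So H_1 ≅ Z.

H_1 ≅ Z.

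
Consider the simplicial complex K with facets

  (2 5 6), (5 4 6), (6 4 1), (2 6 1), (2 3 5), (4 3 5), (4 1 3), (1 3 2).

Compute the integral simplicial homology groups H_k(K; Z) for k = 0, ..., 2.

H_0 = Z,  H_1 = 0,  H_2 = Z.

Order the vertices as 1 < 2 < 3 < 4 < 5 < 6. Listing each simplex with vertices in this order, K has dimension 2 with simplices:

  0-simplices (6): [1], [2], [3], [4], [5], [6]
  1-simplices (12): [1,2], [1,3], [1,4], [1,6], [2,3], [2,5], [2,6], [3,4], [3,5], [4,5], [4,6], [5,6]
  2-simplices (8): [1,2,3], [1,2,6], [1,3,4], [1,4,6], [2,3,5], [2,5,6], [3,4,5], [4,5,6]

so the chain groups are C_0 ≅ Z^6, C_1 ≅ Z^12, C_2 ≅ Z^8.

The boundary map ∂_1: C_1 → C_0 sends each edge [p,q] (with p < q) to q − p. For instance
  ∂[1,4] = [4] − [1].
The resulting 6×12 matrix has rank 5, and its Smith normal form has invariant factors (1,1,1,1,1).

The boundary map ∂_2: C_2 → C_1 acts by ∂[p,q,r] = [q,r] − [p,r] + [p,q]. For instance
  ∂[1,2,6] = [2,6] − [1,6] + [1,2],
  ∂[1,4,6] = [4,6] − [1,6] + [1,4].
This gives a 12×8 integer matrix of rank 7; reducing to Smith normal form yields diagonal entries (1,1,1,1,1,1,1).

Now H_k = ker ∂_k / im ∂_{k+1}, so:

  H_0: rank C_0 − rank ∂_1 = 6 − 5 = 1, and the invariant factors of ∂_1 are all 1, so H_0 = Z.
  H_1: rank ker ∂_1 − rank ∂_2 = (12 − 5) − 7 = 0, and the invariant factors of ∂_2 are all 1, so H_1 = 0.
  H_2: rank ker ∂_2 − rank ∂_3 = (8 − 7) − 0 = 1, and there is no ∂_3, so H_2 = Z.

(K is a triangulation of the 2-sphere S^2.)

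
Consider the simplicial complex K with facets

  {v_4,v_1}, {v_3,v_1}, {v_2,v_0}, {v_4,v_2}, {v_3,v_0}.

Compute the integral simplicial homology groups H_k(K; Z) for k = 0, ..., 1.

H_0 = Z,  H_1 = Z.

Order the vertices as v_0 < v_1 < v_2 < v_3 < v_4. Listing each simplex with vertices in this order, K has dimension 1 with simplices:

  0-simplices (5): [v_0], [v_1], [v_2], [v_3], [v_4]
  1-simplices (5): [v_0,v_2], [v_0,v_3], [v_1,v_3], [v_1,v_4], [v_2,v_4]

Hence C_0 ≅ Z^5, C_1 ≅ Z^5.

∂_1: C_1 → C_0 sends each edge [p,q] (with p < q) to q − p. For instance
  ∂[v_0,v_3] = [v_3] − [v_0].
This gives a 5×5 integer matrix of rank 4; reducing to Smith normal form yields diagonal entries (1,1,1,1).

Computing H_k = (kernel of ∂_k) / (image of ∂_{k+1}):

  H_0: rank C_0 − rank ∂_1 = 5 − 4 = 1, and the invariant factors of ∂_1 are all 1, so H_0 ≅ Z.
  H_1: rank ker ∂_1 − rank ∂_2 = (5 − 4) − 0 = 1, and there is no ∂_2, so H_1 ≅ Z.

As a check, the Euler characteristic is 5 − 5 = 0, which agrees with 1 − 1 = 0.
(K is a triangulation of the circle S^1.)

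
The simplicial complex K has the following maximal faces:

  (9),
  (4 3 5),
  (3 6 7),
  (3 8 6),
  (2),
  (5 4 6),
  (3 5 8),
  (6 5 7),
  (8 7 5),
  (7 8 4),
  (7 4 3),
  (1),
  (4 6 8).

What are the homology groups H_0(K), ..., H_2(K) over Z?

H_0 ≅ Z^4,  H_1 ≅ Z/2Z,  H_2 = 0.

Order the vertices as 1 < 2 < 3 < 4 < 5 < 6 < 7 < 8 < 9. Listing each simplex with vertices in this order, K has dimension 2 with simplices:

  0-simplices (9): [1], [2], [3], [4], [5], [6], [7], [8], [9]
  1-simplices (15): [3,4], [3,5], [3,6], [3,7], [3,8], [4,5], [4,6], [4,7], [4,8], [5,6], [5,7], [5,8], [6,7], [6,8], [7,8]
  2-simplices (10): [3,4,5], [3,4,7], [3,5,8], [3,6,7], [3,6,8], [4,5,6], [4,6,8], [4,7,8], [5,6,7], [5,7,8]

giving chain groups C_0 ≅ Z^9, C_1 ≅ Z^15, C_2 ≅ Z^10.

∂_1: C_1 → C_0 sends each edge [p,q] (with p < q) to q − p. For instance
  ∂[3,5] = [5] − [3].
The 9×15 boundary matrix has rank 5 and Smith normal form diag(1,1,1,1,1).

Boundary ∂_2: C_2 → C_1 sends each 2-simplex [p,q,r] to [q,r] − [p,r] + [p,q]. For instance
  ∂[4,5,6] = [5,6] − [4,6] + [4,5],
  ∂[3,6,8] = [6,8] − [3,8] + [3,6].
As a 15×10 matrix over Z this has rank 10, with invariant factors (1,1,1,1,1,1,1,1,1,2).

Now H_k = ker ∂_k / im ∂_{k+1}, so:

  H_0: rank C_0 − rank ∂_1 = 9 − 5 = 4, and the invariant factors of ∂_1 are all 1, so H_0 ≅ Z^4.
  H_1: rank ker ∂_1 − rank ∂_2 = (15 − 5) − 10 = 0, and ∂_2 has invariant factor 2 > 1, so H_1 ≅ Z/2Z.
  H_2: rank ker ∂_2 − rank ∂_3 = (10 − 10) − 0 = 0, and there is no ∂_3, so H_2 ≅ 0.

As a check, the Euler characteristic is 9 − 15 + 10 = 4, which agrees with 4 − 0 + 0 = 4.
(K is a triangulation of the disjoint union of a set of 3 points and the real projective plane RP^2.)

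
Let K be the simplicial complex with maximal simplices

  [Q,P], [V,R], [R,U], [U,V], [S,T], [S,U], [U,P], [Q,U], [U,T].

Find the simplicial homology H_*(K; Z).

Fix the vertex order P < Q < R < S < T < U < V and write every simplex with vertices in increasing order. Then dim K = 1 and the simplices of K are:

  0-simplices (7): P, Q, R, S, T, U, V
  1-simplices (9): PQ, PU, QU, RU, RV, ST, SU, TU, UV

giving chain groups C_0 ≅ Z^7, C_1 ≅ Z^9.

∂_1: C_1 → C_0 sends each edge [p,q] (with p < q) to q − p.
This gives a 7×9 integer matrix of rank 6; reducing to Smith normal form yields diagonal entries (1,1,1,1,1,1).

From H_k ≅ ker(∂_k) / im(∂_{k+1}) we obtain:

  H_0: rank C_0 − rank ∂_1 = 7 − 6 = 1, and the invariant factors of ∂_1 are all 1, so H_0 = Z.
  H_1: rank ker ∂_1 − rank ∂_2 = (9 − 6) − 0 = 3, and there is no ∂_2, so H_1 = Z^3.

As a check, the Euler characteristic is 7 − 9 = -2, which agrees with 1 − 3 = -2.

H_0 = Z,  H_1 = Z^3.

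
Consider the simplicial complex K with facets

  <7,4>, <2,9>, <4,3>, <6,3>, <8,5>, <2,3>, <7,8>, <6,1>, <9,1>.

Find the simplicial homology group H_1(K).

We work with the vertex ordering 1 < 2 < 3 < 4 < 5 < 6 < 7 < 8 < 9. The simplices of K, each written with vertices in increasing order, are:

  0-simplices (9): [1], [2], [3], [4], [5], [6], [7], [8], [9]
  1-simplices (9): [1,6], [1,9], [2,3], [2,9], [3,4], [3,6], [4,7], [5,8], [7,8]

Hence C_0 ≅ Z^9, C_1 ≅ Z^9.

∂_1: C_1 → C_0 sends each edge [p,q] (with p < q) to q − p. For instance
  ∂[1,6] = [6] − [1].
This gives a 9×9 integer matrix of rank 8; reducing to Smith normal form yields diagonal entries (1,1,1,1,1,1,1,1).

Now H_k = ker ∂_k / im ∂_{k+1}, so:

  H_1: rank ker ∂_1 − rank ∂_2 = (9 − 8) − 0 = 1, and there is no ∂_2, so H_1 = Z.

H_1 ≅ Z.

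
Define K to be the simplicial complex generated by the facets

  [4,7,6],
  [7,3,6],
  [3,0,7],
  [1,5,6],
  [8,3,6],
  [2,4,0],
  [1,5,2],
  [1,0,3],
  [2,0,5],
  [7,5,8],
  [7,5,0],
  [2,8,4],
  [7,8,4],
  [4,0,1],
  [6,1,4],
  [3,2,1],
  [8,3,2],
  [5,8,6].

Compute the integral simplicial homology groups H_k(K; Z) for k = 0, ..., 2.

Order the vertices as 0 < 1 < 2 < 3 < 4 < 5 < 6 < 7 < 8. Listing each simplex with vertices in this order, K has dimension 2 with simplices:

  0-simplices (9): [0], [1], [2], [3], [4], [5], [6], [7], [8]
  1-simplices (27): (27 of them)
  2-simplices (18): [0,1,3], [0,1,4], [0,2,4], [0,2,5], [0,3,7], [0,5,7], [1,2,3], [1,2,5], [1,4,6], [1,5,6], [2,3,8], [2,4,8], [3,6,7], [3,6,8], [4,6,7], [4,7,8], [5,6,8], [5,7,8]

Hence C_0 ≅ Z^9, C_1 ≅ Z^27, C_2 ≅ Z^18.

The boundary map ∂_1: C_1 → C_0 is given by ∂[p,q] = [q] − [p]. For instance
  ∂[1,2] = [2] − [1].
As a 9×27 matrix over Z this has rank 8, with invariant factors (1,1,1,1,1,1,1,1).

Boundary ∂_2: C_2 → C_1 sends each 2-simplex [p,q,r] to [q,r] − [p,r] + [p,q]. For instance
  ∂[0,3,7] = [3,7] − [0,7] + [0,3],
  ∂[3,6,8] = [6,8] − [3,8] + [3,6].
This gives a 27×18 integer matrix of rank 18; reducing to Smith normal form yields diagonal entries (1,1,1,1,1,1,1,1,1,1,1,1,1,1,1,1,1,2).

Reading off H_k = ker ∂_k / im ∂_{k+1}:

  H_0: rank C_0 − rank ∂_1 = 9 − 8 = 1, and the invariant factors of ∂_1 are all 1, so H_0 ≅ Z.
  H_1: rank ker ∂_1 − rank ∂_2 = (27 − 8) − 18 = 1, and ∂_2 has invariant factor 2 > 1, so H_1 ≅ Z ⊕ Z/2.
  H_2: rank ker ∂_2 − rank ∂_3 = (18 − 18) − 0 = 0, and there is no ∂_3, so H_2 ≅ 0.

As a check, the Euler characteristic is 9 − 27 + 18 = 0, which agrees with 1 − 1 + 0 = 0.

H_0 = Z,  H_1 = Z ⊕ Z/2,  H_2 = 0.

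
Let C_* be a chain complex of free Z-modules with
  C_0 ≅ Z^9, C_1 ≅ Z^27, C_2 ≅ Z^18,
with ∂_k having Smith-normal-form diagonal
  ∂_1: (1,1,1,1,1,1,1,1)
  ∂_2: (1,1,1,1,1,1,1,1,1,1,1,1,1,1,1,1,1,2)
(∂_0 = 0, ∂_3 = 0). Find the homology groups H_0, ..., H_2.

H_0 = Z,  H_1 = Z ⊕ Z_2,  H_2 = 0.

H_0: b_0 = 9 − 0 − 8 = 1; torsion from ∂_1 factors > 1: none. So H_0 = Z.
H_1: b_1 = 27 − 8 − 18 = 1; torsion from ∂_2 factors > 1: [2]. So H_1 = Z ⊕ Z_2.
H_2: b_2 = 18 − 18 − 0 = 0; torsion from ∂_3 factors > 1: none. So H_2 = 0.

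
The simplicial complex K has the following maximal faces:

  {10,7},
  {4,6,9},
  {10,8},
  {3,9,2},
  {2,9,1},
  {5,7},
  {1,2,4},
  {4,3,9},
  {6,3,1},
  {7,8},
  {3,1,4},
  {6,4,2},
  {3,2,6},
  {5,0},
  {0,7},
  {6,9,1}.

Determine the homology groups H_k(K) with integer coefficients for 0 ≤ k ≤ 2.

H_0 = Z^2,  H_1 = Z^2 ⊕ Z/2,  H_2 = 0.

We work with the vertex ordering 0 < 1 < 2 < 3 < 4 < 5 < 6 < 7 < 8 < 9 < 10. The simplices of K, each written with vertices in increasing order, are:

  0-simplices (11): [0], [1], [2], [3], [4], [5], [6], [7], [8], [9], [10]
  1-simplices (21): [0,5], [0,7], [1,2], [1,3], [1,4], [1,6], [1,9], [2,3], [2,4], [2,6], [2,9], [3,4], [3,6], [3,9], [4,6], [4,9], [5,7], [6,9], [7,8], [7,10], [8,10]
  2-simplices (10): [1,2,4], [1,2,9], [1,3,4], [1,3,6], [1,6,9], [2,3,6], [2,3,9], [2,4,6], [3,4,9], [4,6,9]

Hence C_0 ≅ Z^11, C_1 ≅ Z^21, C_2 ≅ Z^10.

∂_1: C_1 → C_0 sends each edge [p,q] (with p < q) to q − p.
This gives a 11×21 integer matrix of rank 9; reducing to Smith normal form yields diagonal entries (1,1,1,1,1,1,1,1,1).

∂_2: C_2 → C_1 acts by ∂[p,q,r] = [q,r] − [p,r] + [p,q]. For instance
  ∂[4,6,9] = [6,9] − [4,9] + [4,6],
  ∂[1,3,4] = [3,4] − [1,4] + [1,3].
The resulting 21×10 matrix has rank 10, and its Smith normal form has invariant factors (1,1,1,1,1,1,1,1,1,2).

Reading off H_k = ker ∂_k / im ∂_{k+1}:

  H_0: rank C_0 − rank ∂_1 = 11 − 9 = 2, and the invariant factors of ∂_1 are all 1, so H_0 = Z^2.
  H_1: rank ker ∂_1 − rank ∂_2 = (21 − 9) − 10 = 2, and ∂_2 has invariant factor 2 > 1, so H_1 = Z^2 ⊕ Z/2.
  H_2: rank ker ∂_2 − rank ∂_3 = (10 − 10) − 0 = 0, and there is no ∂_3, so H_2 = 0.

As a check, the Euler characteristic is 11 − 21 + 10 = 0, which agrees with 2 − 2 + 0 = 0.
(K is a triangulation of the disjoint union of the real projective plane RP^2 and a wedge of 2 circles.)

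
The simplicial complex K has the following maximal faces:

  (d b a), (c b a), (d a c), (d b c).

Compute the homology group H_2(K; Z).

H_2 ≅ Z.

We work with the vertex ordering a < b < c < d. The simplices of K, each written with vertices in increasing order, are:

  0-simplices (4): a, b, c, d
  1-simplices (6): ab, ac, ad, bc, bd, cd
  2-simplices (4): abc, abd, acd, bcd

so the chain groups are C_0 ≅ Z^4, C_1 ≅ Z^6, C_2 ≅ Z^4.

Boundary ∂_1: C_1 → C_0 sends each edge [p,q] (with p < q) to q − p. For instance
  ∂cd = d − c.
This gives a 4×6 integer matrix of rank 3; reducing to Smith normal form yields diagonal entries (1,1,1).

Boundary ∂_2: C_2 → C_1 sends each 2-simplex [p,q,r] to [q,r] − [p,r] + [p,q]. For instance
  ∂acd = cd − ad + ac,
  ∂abd = bd − ad + ab.
The resulting 6×4 matrix has rank 3, and its Smith normal form has invariant factors (1,1,1).

Now H_k = ker ∂_k / im ∂_{k+1}, so:

  H_2: rank ker ∂_2 − rank ∂_3 = (4 − 3) − 0 = 1, and there is no ∂_3, so H_2 ≅ Z.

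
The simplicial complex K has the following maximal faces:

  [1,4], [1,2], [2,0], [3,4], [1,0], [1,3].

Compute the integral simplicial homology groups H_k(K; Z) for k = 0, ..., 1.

Order the vertices as 0 < 1 < 2 < 3 < 4. Listing each simplex with vertices in this order, K has dimension 1 with simplices:

  0-simplices (5): [0], [1], [2], [3], [4]
  1-simplices (6): [0,1], [0,2], [1,2], [1,3], [1,4], [3,4]

so the chain groups are C_0 ≅ Z^5, C_1 ≅ Z^6.

∂_1: C_1 → C_0 maps an edge to its endpoints' difference, ∂[p,q] = q − p.
The resulting 5×6 matrix has rank 4, and its Smith normal form has invariant factors (1,1,1,1).

Now H_k = ker ∂_k / im ∂_{k+1}, so:

  H_0: rank C_0 − rank ∂_1 = 5 − 4 = 1, and the invariant factors of ∂_1 are all 1, so H_0 ≅ Z.
  H_1: rank ker ∂_1 − rank ∂_2 = (6 − 4) − 0 = 2, and there is no ∂_2, so H_1 ≅ Z^2.

(K is a triangulation of a wedge of 2 circles.)

H_0 = Z,  H_1 = Z^2.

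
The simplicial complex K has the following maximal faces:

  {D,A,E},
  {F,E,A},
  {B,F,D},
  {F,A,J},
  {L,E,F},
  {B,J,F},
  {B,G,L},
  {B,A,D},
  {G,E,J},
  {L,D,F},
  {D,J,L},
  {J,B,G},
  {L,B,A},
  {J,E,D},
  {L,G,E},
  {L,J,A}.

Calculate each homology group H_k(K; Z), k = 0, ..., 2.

H_0 ≅ Z,  H_1 ≅ Z^2,  H_2 ≅ Z.

Order the vertices as A < B < D < E < F < G < J < L. Listing each simplex with vertices in this order, K has dimension 2 with simplices:

  0-simplices (8): A, B, D, E, F, G, J, L
  1-simplices (24): AB, AD, AE, AF, AJ, AL, BD, BF, BG, BJ, BL, DE, DF, DJ, DL, EF, EG, EJ, EL, FJ, FL, GJ, GL, JL
  2-simplices (16): ABD, ABL, ADE, AEF, AFJ, AJL, BDF, BFJ, BGJ, BGL, DEJ, DFL, DJL, EFL, EGJ, EGL

Hence C_0 ≅ Z^8, C_1 ≅ Z^24, C_2 ≅ Z^16.

∂_1: C_1 → C_0 maps an edge to its endpoints' difference, ∂[p,q] = q − p.
The 8×24 boundary matrix has rank 7 and Smith normal form diag(1,1,1,1,1,1,1).

∂_2: C_2 → C_1 acts by ∂[p,q,r] = [q,r] − [p,r] + [p,q]. For instance
  ∂EGL = GL − EL + EG,
  ∂AFJ = FJ − AJ + AF.
This gives a 24×16 integer matrix of rank 15; reducing to Smith normal form yields diagonal entries (1,1,1,1,1,1,1,1,1,1,1,1,1,1,1).

From H_k ≅ ker(∂_k) / im(∂_{k+1}) we obtain:

  H_0: rank C_0 − rank ∂_1 = 8 − 7 = 1, and the invariant factors of ∂_1 are all 1, so H_0 ≅ Z.
  H_1: rank ker ∂_1 − rank ∂_2 = (24 − 7) − 15 = 2, and the invariant factors of ∂_2 are all 1, so H_1 ≅ Z^2.
  H_2: rank ker ∂_2 − rank ∂_3 = (16 − 15) − 0 = 1, and there is no ∂_3, so H_2 ≅ Z.

As a check, the Euler characteristic is 8 − 24 + 16 = 0, which agrees with 1 − 2 + 1 = 0.
(K is a triangulation of the torus T^2.)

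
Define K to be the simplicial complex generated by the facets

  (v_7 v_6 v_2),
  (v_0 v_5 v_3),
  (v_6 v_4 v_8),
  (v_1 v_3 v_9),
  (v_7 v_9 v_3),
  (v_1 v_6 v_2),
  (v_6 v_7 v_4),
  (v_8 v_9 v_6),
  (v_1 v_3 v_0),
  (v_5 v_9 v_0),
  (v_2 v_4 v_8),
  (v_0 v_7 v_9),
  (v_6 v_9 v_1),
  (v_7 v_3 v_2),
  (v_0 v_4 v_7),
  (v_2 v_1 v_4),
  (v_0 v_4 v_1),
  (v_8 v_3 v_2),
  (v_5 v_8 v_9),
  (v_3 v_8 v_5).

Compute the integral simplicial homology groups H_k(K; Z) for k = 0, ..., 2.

Fix the vertex order v_0 < v_1 < v_2 < v_3 < v_4 < v_5 < v_6 < v_7 < v_8 < v_9 and write every simplex with vertices in increasing order. Then dim K = 2 and the simplices of K are:

  0-simplices (10): [v_0], [v_1], [v_2], [v_3], [v_4], [v_5], [v_6], [v_7], [v_8], [v_9]
  1-simplices (30): (30 of them)
  2-simplices (20): (20 of them)

giving chain groups C_0 ≅ Z^10, C_1 ≅ Z^30, C_2 ≅ Z^20.

Boundary ∂_1: C_1 → C_0 is given by ∂[p,q] = [q] − [p]. For instance
  ∂[v_2,v_4] = [v_4] − [v_2].
The resulting 10×30 matrix has rank 9, and its Smith normal form has invariant factors (1,1,1,1,1,1,1,1,1).

Boundary ∂_2: C_2 → C_1 acts by ∂[p,q,r] = [q,r] − [p,r] + [p,q]. For instance
  ∂[v_4,v_6,v_8] = [v_6,v_8] − [v_4,v_8] + [v_4,v_6],
  ∂[v_0,v_5,v_9] = [v_5,v_9] − [v_0,v_9] + [v_0,v_5].
As a 30×20 matrix over Z this has rank 20, with invariant factors (1,1,1,1,1,1,1,1,1,1,1,1,1,1,1,1,1,1,1,2).

Reading off H_k = ker ∂_k / im ∂_{k+1}:

  H_0: rank C_0 − rank ∂_1 = 10 − 9 = 1, and the invariant factors of ∂_1 are all 1, so H_0 ≅ Z.
  H_1: rank ker ∂_1 − rank ∂_2 = (30 − 9) − 20 = 1, and ∂_2 has invariant factor 2 > 1, so H_1 ≅ Z × Z/2.
  H_2: rank ker ∂_2 − rank ∂_3 = (20 − 20) − 0 = 0, and there is no ∂_3, so H_2 ≅ 0.

(K is a triangulation of the Klein bottle.)

H_0 ≅ Z,  H_1 ≅ Z × Z/2,  H_2 = 0.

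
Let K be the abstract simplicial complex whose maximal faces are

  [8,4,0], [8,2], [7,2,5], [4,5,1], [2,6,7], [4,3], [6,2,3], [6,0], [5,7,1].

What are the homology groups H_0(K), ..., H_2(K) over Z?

We work with the vertex ordering 0 < 1 < 2 < 3 < 4 < 5 < 6 < 7 < 8. The simplices of K, each written with vertices in increasing order, are:

  0-simplices (9): [0], [1], [2], [3], [4], [5], [6], [7], [8]
  1-simplices (17): [0,4], [0,6], [0,8], [1,4], [1,5], [1,7], [2,3], [2,5], [2,6], [2,7], [2,8], [3,4], [3,6], [4,5], [4,8], [5,7], [6,7]
  2-simplices (6): [0,4,8], [1,4,5], [1,5,7], [2,3,6], [2,5,7], [2,6,7]

Hence C_0 ≅ Z^9, C_1 ≅ Z^17, C_2 ≅ Z^6.

Boundary ∂_1: C_1 → C_0 maps an edge to its endpoints' difference, ∂[p,q] = q − p. For instance
  ∂[2,3] = [3] − [2].
This gives a 9×17 integer matrix of rank 8; reducing to Smith normal form yields diagonal entries (1,1,1,1,1,1,1,1).

The boundary map ∂_2: C_2 → C_1 acts by ∂[p,q,r] = [q,r] − [p,r] + [p,q]. For instance
  ∂[2,6,7] = [6,7] − [2,7] + [2,6],
  ∂[0,4,8] = [4,8] − [0,8] + [0,4].
As a 17×6 matrix over Z this has rank 6, with invariant factors (1,1,1,1,1,1).

Now H_k = ker ∂_k / im ∂_{k+1}, so:

  H_0: rank C_0 − rank ∂_1 = 9 − 8 = 1, and the invariant factors of ∂_1 are all 1, so H_0 ≅ Z.
  H_1: rank ker ∂_1 − rank ∂_2 = (17 − 8) − 6 = 3, and the invariant factors of ∂_2 are all 1, so H_1 ≅ Z^3.
  H_2: rank ker ∂_2 − rank ∂_3 = (6 − 6) − 0 = 0, and there is no ∂_3, so H_2 ≅ 0.

H_0 = Z,  H_1 = Z^3,  H_2 = 0.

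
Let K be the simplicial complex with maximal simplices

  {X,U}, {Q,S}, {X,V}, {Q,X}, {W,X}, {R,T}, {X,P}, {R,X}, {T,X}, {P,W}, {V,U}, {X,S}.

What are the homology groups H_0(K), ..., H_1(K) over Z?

Fix the vertex order P < Q < R < S < T < U < V < W < X and write every simplex with vertices in increasing order. Then dim K = 1 and the simplices of K are:

  0-simplices (9): P, Q, R, S, T, U, V, W, X
  1-simplices (12): PW, PX, QS, QX, RT, RX, SX, TX, UV, UX, VX, WX

so the chain groups are C_0 ≅ Z^9, C_1 ≅ Z^12.

The boundary map ∂_1: C_1 → C_0 sends each edge [p,q] (with p < q) to q − p.
The 9×12 boundary matrix has rank 8 and Smith normal form diag(1,1,1,1,1,1,1,1).

Computing H_k = (kernel of ∂_k) / (image of ∂_{k+1}):

  H_0: rank C_0 − rank ∂_1 = 9 − 8 = 1, and the invariant factors of ∂_1 are all 1, so H_0 = Z.
  H_1: rank ker ∂_1 − rank ∂_2 = (12 − 8) − 0 = 4, and there is no ∂_2, so H_1 = Z^4.

H_0 ≅ Z,  H_1 ≅ Z^4.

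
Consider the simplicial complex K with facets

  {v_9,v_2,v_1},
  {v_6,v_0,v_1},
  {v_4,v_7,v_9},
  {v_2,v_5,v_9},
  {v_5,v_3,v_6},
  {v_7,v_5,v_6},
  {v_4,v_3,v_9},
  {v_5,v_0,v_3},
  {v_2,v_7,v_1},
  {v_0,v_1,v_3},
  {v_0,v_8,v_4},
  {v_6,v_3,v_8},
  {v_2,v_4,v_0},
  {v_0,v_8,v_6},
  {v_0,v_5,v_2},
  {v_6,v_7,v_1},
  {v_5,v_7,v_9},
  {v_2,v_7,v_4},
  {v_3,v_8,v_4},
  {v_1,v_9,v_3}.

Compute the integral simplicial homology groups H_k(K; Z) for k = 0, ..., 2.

Take the total order v_0 < v_1 < v_2 < v_3 < v_4 < v_5 < v_6 < v_7 < v_8 < v_9 on the vertex set. Then K (dimension 2) consists of the simplices:

  0-simplices (10): [v_0], [v_1], [v_2], [v_3], [v_4], [v_5], [v_6], [v_7], [v_8], [v_9]
  1-simplices (30): (30 of them)
  2-simplices (20): (20 of them)

giving chain groups C_0 ≅ Z^10, C_1 ≅ Z^30, C_2 ≅ Z^20.

Boundary ∂_1: C_1 → C_0 is given by ∂[p,q] = [q] − [p]. For instance
  ∂[v_0,v_2] = [v_2] − [v_0].
As a 10×30 matrix over Z this has rank 9, with invariant factors (1,1,1,1,1,1,1,1,1).

The boundary map ∂_2: C_2 → C_1 acts by ∂[p,q,r] = [q,r] − [p,r] + [p,q]. For instance
  ∂[v_0,v_1,v_6] = [v_1,v_6] − [v_0,v_6] + [v_0,v_1],
  ∂[v_0,v_1,v_3] = [v_1,v_3] − [v_0,v_3] + [v_0,v_1].
This gives a 30×20 integer matrix of rank 20; reducing to Smith normal form yields diagonal entries (1,1,1,1,1,1,1,1,1,1,1,1,1,1,1,1,1,1,1,2).

From H_k ≅ ker(∂_k) / im(∂_{k+1}) we obtain:

  H_0: rank C_0 − rank ∂_1 = 10 − 9 = 1, and the invariant factors of ∂_1 are all 1, so H_0 = Z.
  H_1: rank ker ∂_1 − rank ∂_2 = (30 − 9) − 20 = 1, and ∂_2 has invariant factor 2 > 1, so H_1 = Z ⊕ Z/2.
  H_2: rank ker ∂_2 − rank ∂_3 = (20 − 20) − 0 = 0, and there is no ∂_3, so H_2 = 0.

As a check, the Euler characteristic is 10 − 30 + 20 = 0, which agrees with 1 − 1 + 0 = 0.

H_0 ≅ Z,  H_1 ≅ Z ⊕ Z/2,  H_2 = 0.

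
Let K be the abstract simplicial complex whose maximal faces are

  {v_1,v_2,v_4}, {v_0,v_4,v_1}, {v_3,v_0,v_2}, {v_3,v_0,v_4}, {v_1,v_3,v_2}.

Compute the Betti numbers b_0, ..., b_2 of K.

b_0 = 1, b_1 = 1, b_2 = 0.

K has 5 vertices, 10 edges, 5 triangles.
rank ∂_0 = 0, rank ∂_1 = 4 ⇒ b_0 = 5 − 0 − 4 = 1; all invariant factors of ∂_1 are 1 so no torsion. So H_0 ≅ Z.
rank ∂_1 = 4, rank ∂_2 = 5 ⇒ b_1 = 10 − 4 − 5 = 1; all invariant factors of ∂_2 are 1 so no torsion. So H_1 ≅ Z.
rank ∂_2 = 5, rank ∂_3 = 0 ⇒ b_2 = 5 − 5 − 0 = 0. So H_2 ≅ 0.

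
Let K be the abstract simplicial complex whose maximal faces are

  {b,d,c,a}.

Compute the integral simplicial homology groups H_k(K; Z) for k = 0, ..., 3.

H_0 ≅ Z,  H_1 = 0,  H_2 = 0,  H_3 = 0.

K has 4 vertices, 6 edges, 4 triangles, 1 3-simplex.
rank ∂_0 = 0, rank ∂_1 = 3 ⇒ b_0 = 4 − 0 − 3 = 1; all invariant factors of ∂_1 are 1 so no torsion. So H_0 = Z.
rank ∂_1 = 3, rank ∂_2 = 3 ⇒ b_1 = 6 − 3 − 3 = 0; all invariant factors of ∂_2 are 1 so no torsion. So H_1 = 0.
rank ∂_2 = 3, rank ∂_3 = 1 ⇒ b_2 = 4 − 3 − 1 = 0; all invariant factors of ∂_3 are 1 so no torsion. So H_2 = 0.
rank ∂_3 = 1, rank ∂_4 = 0 ⇒ b_3 = 1 − 1 − 0 = 0. So H_3 = 0.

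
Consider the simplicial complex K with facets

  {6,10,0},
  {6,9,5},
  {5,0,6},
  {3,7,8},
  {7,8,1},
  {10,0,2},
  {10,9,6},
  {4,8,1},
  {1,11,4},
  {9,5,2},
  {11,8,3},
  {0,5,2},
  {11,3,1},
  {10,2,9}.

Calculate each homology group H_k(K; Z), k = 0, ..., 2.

Take the total order 0 < 1 < 2 < 3 < 4 < 5 < 6 < 7 < 8 < 9 < 10 < 11 on the vertex set. Then K (dimension 2) consists of the simplices:

  0-simplices (12): [0], [1], [2], [3], [4], [5], [6], [7], [8], [9], [10], [11]
  1-simplices (24): (24 of them)
  2-simplices (14): [0,2,5], [0,2,10], [0,5,6], [0,6,10], [1,3,11], [1,4,8], [1,4,11], [1,7,8], [2,5,9], [2,9,10], [3,7,8], [3,8,11], [5,6,9], [6,9,10]

so the chain groups are C_0 ≅ Z^12, C_1 ≅ Z^24, C_2 ≅ Z^14.

Boundary ∂_1: C_1 → C_0 is given by ∂[p,q] = [q] − [p]. For instance
  ∂[4,8] = [8] − [4].
As a 12×24 matrix over Z this has rank 10, with invariant factors (1,1,1,1,1,1,1,1,1,1).

The boundary map ∂_2: C_2 → C_1 maps a triangle to the signed sum of its edges. For instance
  ∂[0,2,10] = [2,10] − [0,10] + [0,2],
  ∂[0,5,6] = [5,6] − [0,6] + [0,5].
As a 24×14 matrix over Z this has rank 13, with invariant factors (1,1,1,1,1,1,1,1,1,1,1,1,1).

Now H_k = ker ∂_k / im ∂_{k+1}, so:

  H_0: rank C_0 − rank ∂_1 = 12 − 10 = 2, and the invariant factors of ∂_1 are all 1, so H_0 = Z^2.
  H_1: rank ker ∂_1 − rank ∂_2 = (24 − 10) − 13 = 1, and the invariant factors of ∂_2 are all 1, so H_1 = Z.
  H_2: rank ker ∂_2 − rank ∂_3 = (14 − 13) − 0 = 1, and there is no ∂_3, so H_2 = Z.

H_0 = Z^2,  H_1 = Z,  H_2 = Z.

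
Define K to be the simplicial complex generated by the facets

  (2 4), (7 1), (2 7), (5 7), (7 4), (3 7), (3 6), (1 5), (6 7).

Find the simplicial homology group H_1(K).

H_1 ≅ Z^3.

We work with the vertex ordering 1 < 2 < 3 < 4 < 5 < 6 < 7. The simplices of K, each written with vertices in increasing order, are:

  0-simplices (7): [1], [2], [3], [4], [5], [6], [7]
  1-simplices (9): [1,5], [1,7], [2,4], [2,7], [3,6], [3,7], [4,7], [5,7], [6,7]

so the chain groups are C_0 ≅ Z^7, C_1 ≅ Z^9.

∂_1: C_1 → C_0 maps an edge to its endpoints' difference, ∂[p,q] = q − p.
This gives a 7×9 integer matrix of rank 6; reducing to Smith normal form yields diagonal entries (1,1,1,1,1,1).

Computing H_k = (kernel of ∂_k) / (image of ∂_{k+1}):

  H_1: rank ker ∂_1 − rank ∂_2 = (9 − 6) − 0 = 3, and there is no ∂_2, so H_1 = Z^3.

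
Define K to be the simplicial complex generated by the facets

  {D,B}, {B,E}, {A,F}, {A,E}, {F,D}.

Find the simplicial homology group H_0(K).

H_0 ≅ Z.

Take the total order A < B < D < E < F on the vertex set. Then K (dimension 1) consists of the simplices:

  0-simplices (5): A, B, D, E, F
  1-simplices (5): AE, AF, BD, BE, DF

giving chain groups C_0 ≅ Z^5, C_1 ≅ Z^5.

The boundary map ∂_1: C_1 → C_0 sends each edge [p,q] (with p < q) to q − p.
The 5×5 boundary matrix has rank 4 and Smith normal form diag(1,1,1,1).

Computing H_k = (kernel of ∂_k) / (image of ∂_{k+1}):

  H_0: rank C_0 − rank ∂_1 = 5 − 4 = 1, and the invariant factors of ∂_1 are all 1, so H_0 = Z.

(K is a triangulation of the circle S^1.)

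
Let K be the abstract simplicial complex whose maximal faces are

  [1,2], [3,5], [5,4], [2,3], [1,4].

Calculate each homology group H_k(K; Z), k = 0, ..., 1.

H_0 = Z,  H_1 = Z.

We work with the vertex ordering 1 < 2 < 3 < 4 < 5. The simplices of K, each written with vertices in increasing order, are:

  0-simplices (5): [1], [2], [3], [4], [5]
  1-simplices (5): [1,2], [1,4], [2,3], [3,5], [4,5]

giving chain groups C_0 ≅ Z^5, C_1 ≅ Z^5.

The boundary map ∂_1: C_1 → C_0 maps an edge to its endpoints' difference, ∂[p,q] = q − p. For instance
  ∂[2,3] = [3] − [2].
As a 5×5 matrix over Z this has rank 4, with invariant factors (1,1,1,1).

Computing H_k = (kernel of ∂_k) / (image of ∂_{k+1}):

  H_0: rank C_0 − rank ∂_1 = 5 − 4 = 1, and the invariant factors of ∂_1 are all 1, so H_0 = Z.
  H_1: rank ker ∂_1 − rank ∂_2 = (5 − 4) − 0 = 1, and there is no ∂_2, so H_1 = Z.

As a check, the Euler characteristic is 5 − 5 = 0, which agrees with 1 − 1 = 0.
(K is a triangulation of the circle S^1.)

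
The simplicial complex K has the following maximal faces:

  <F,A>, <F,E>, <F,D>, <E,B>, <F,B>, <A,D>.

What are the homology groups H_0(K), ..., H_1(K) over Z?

H_0 ≅ Z,  H_1 ≅ Z^2.

Take the total order A < B < D < E < F on the vertex set. Then K (dimension 1) consists of the simplices:

  0-simplices (5): A, B, D, E, F
  1-simplices (6): AD, AF, BE, BF, DF, EF

giving chain groups C_0 ≅ Z^5, C_1 ≅ Z^6.

The boundary map ∂_1: C_1 → C_0 sends each edge [p,q] (with p < q) to q − p.
As a 5×6 matrix over Z this has rank 4, with invariant factors (1,1,1,1).

From H_k ≅ ker(∂_k) / im(∂_{k+1}) we obtain:

  H_0: rank C_0 − rank ∂_1 = 5 − 4 = 1, and the invariant factors of ∂_1 are all 1, so H_0 = Z.
  H_1: rank ker ∂_1 − rank ∂_2 = (6 − 4) − 0 = 2, and there is no ∂_2, so H_1 = Z^2.

As a check, the Euler characteristic is 5 − 6 = -1, which agrees with 1 − 2 = -1.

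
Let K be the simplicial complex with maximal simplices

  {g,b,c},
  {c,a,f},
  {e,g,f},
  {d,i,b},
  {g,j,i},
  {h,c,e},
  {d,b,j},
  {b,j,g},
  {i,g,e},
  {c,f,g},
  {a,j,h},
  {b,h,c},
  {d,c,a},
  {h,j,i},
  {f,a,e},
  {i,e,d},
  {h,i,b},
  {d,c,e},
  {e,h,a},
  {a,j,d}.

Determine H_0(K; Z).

Fix the vertex order a < b < c < d < e < f < g < h < i < j and write every simplex with vertices in increasing order. Then dim K = 2 and the simplices of K are:

  0-simplices (10): a, b, c, d, e, f, g, h, i, j
  1-simplices (30): ac, ad, ae, af, ah, aj, bc, bd, bg, bh, bi, bj, cd, ce, cf, cg, ch, de, di, dj, ef, eg, eh, ei, fg, gi, gj, hi, hj, ij
  2-simplices (20): acd, acf, adj, aef, aeh, ahj, bcg, bch, bdi, bdj, bgj, bhi, cde, ceh, cfg, dei, efg, egi, gij, hij

so the chain groups are C_0 ≅ Z^10, C_1 ≅ Z^30, C_2 ≅ Z^20.

∂_1: C_1 → C_0 is given by ∂[p,q] = [q] − [p].
This gives a 10×30 integer matrix of rank 9; reducing to Smith normal form yields diagonal entries (1,1,1,1,1,1,1,1,1).

The boundary map ∂_2: C_2 → C_1 maps a triangle to the signed sum of its edges. For instance
  ∂gij = ij − gj + gi,
  ∂ahj = hj − aj + ah.
As a 30×20 matrix over Z this has rank 20, with invariant factors (1,1,1,1,1,1,1,1,1,1,1,1,1,1,1,1,1,1,1,2).

From H_k ≅ ker(∂_k) / im(∂_{k+1}) we obtain:

  H_0: rank C_0 − rank ∂_1 = 10 − 9 = 1, and the invariant factors of ∂_1 are all 1, so H_0 ≅ Z.

H_0 ≅ Z.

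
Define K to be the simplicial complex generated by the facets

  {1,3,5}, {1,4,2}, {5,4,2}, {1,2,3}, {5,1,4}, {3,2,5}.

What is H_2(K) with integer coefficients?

K has 5 vertices, 9 edges, 6 triangles.
rank ∂_2 = 5, rank ∂_3 = 0 ⇒ b_2 = 6 − 5 − 0 = 1. So H_2 ≅ Z.

H_2 = Z.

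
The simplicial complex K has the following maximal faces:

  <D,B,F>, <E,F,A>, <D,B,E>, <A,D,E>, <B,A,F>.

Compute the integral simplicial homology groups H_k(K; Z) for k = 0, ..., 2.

H_0 = Z,  H_1 = Z,  H_2 = 0.

Fix the vertex order A < B < D < E < F and write every simplex with vertices in increasing order. Then dim K = 2 and the simplices of K are:

  0-simplices (5): A, B, D, E, F
  1-simplices (10): AB, AD, AE, AF, BD, BE, BF, DE, DF, EF
  2-simplices (5): ABF, ADE, AEF, BDE, BDF

so the chain groups are C_0 ≅ Z^5, C_1 ≅ Z^10, C_2 ≅ Z^5.

Boundary ∂_1: C_1 → C_0 is given by ∂[p,q] = [q] − [p].
As a 5×10 matrix over Z this has rank 4, with invariant factors (1,1,1,1).

The boundary map ∂_2: C_2 → C_1 acts by ∂[p,q,r] = [q,r] − [p,r] + [p,q]. For instance
  ∂BDE = DE − BE + BD,
  ∂BDF = DF − BF + BD.
The resulting 10×5 matrix has rank 5, and its Smith normal form has invariant factors (1,1,1,1,1).

From H_k ≅ ker(∂_k) / im(∂_{k+1}) we obtain:

  H_0: rank C_0 − rank ∂_1 = 5 − 4 = 1, and the invariant factors of ∂_1 are all 1, so H_0 = Z.
  H_1: rank ker ∂_1 − rank ∂_2 = (10 − 4) − 5 = 1, and the invariant factors of ∂_2 are all 1, so H_1 = Z.
  H_2: rank ker ∂_2 − rank ∂_3 = (5 − 5) − 0 = 0, and there is no ∂_3, so H_2 = 0.

As a check, the Euler characteristic is 5 − 10 + 5 = 0, which agrees with 1 − 1 + 0 = 0.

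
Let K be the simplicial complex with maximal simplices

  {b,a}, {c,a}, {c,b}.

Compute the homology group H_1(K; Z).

Order the vertices as a < b < c. Listing each simplex with vertices in this order, K has dimension 1 with simplices:

  0-simplices (3): a, b, c
  1-simplices (3): ab, ac, bc

giving chain groups C_0 ≅ Z^3, C_1 ≅ Z^3.

Boundary ∂_1: C_1 → C_0 sends each edge [p,q] (with p < q) to q − p.
The 3×3 boundary matrix has rank 2 and Smith normal form diag(1,1).

Reading off H_k = ker ∂_k / im ∂_{k+1}:

  H_1: rank ker ∂_1 − rank ∂_2 = (3 − 2) − 0 = 1, and there is no ∂_2, so H_1 ≅ Z.

(K is a triangulation of the circle S^1.)

H_1 = Z.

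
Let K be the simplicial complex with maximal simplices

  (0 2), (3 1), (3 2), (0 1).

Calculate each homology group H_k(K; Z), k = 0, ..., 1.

H_0 ≅ Z,  H_1 ≅ Z.

Take the total order 0 < 1 < 2 < 3 on the vertex set. Then K (dimension 1) consists of the simplices:

  0-simplices (4): [0], [1], [2], [3]
  1-simplices (4): [0,1], [0,2], [1,3], [2,3]

Hence C_0 ≅ Z^4, C_1 ≅ Z^4.

∂_1: C_1 → C_0 sends each edge [p,q] (with p < q) to q − p.
As a 4×4 matrix over Z this has rank 3, with invariant factors (1,1,1).

From H_k ≅ ker(∂_k) / im(∂_{k+1}) we obtain:

  H_0: rank C_0 − rank ∂_1 = 4 − 3 = 1, and the invariant factors of ∂_1 are all 1, so H_0 = Z.
  H_1: rank ker ∂_1 − rank ∂_2 = (4 − 3) − 0 = 1, and there is no ∂_2, so H_1 = Z.

As a check, the Euler characteristic is 4 − 4 = 0, which agrees with 1 − 1 = 0.
(K is a triangulation of the circle S^1.)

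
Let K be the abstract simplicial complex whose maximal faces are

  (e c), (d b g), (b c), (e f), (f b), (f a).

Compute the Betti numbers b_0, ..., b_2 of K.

b_0 = 1, b_1 = 1, b_2 = 0.

Take the total order a < b < c < d < e < f < g on the vertex set. Then K (dimension 2) consists of the simplices:

  0-simplices (7): a, b, c, d, e, f, g
  1-simplices (8): af, bc, bd, bf, bg, ce, dg, ef
  2-simplices (1): bdg

giving chain groups C_0 ≅ Z^7, C_1 ≅ Z^8, C_2 ≅ Z^1.

The boundary map ∂_1: C_1 → C_0 maps an edge to its endpoints' difference, ∂[p,q] = q − p. For instance
  ∂ef = f − e.
As a 7×8 matrix over Z this has rank 6, with invariant factors (1,1,1,1,1,1).

Boundary ∂_2: C_2 → C_1 sends each 2-simplex [p,q,r] to [q,r] − [p,r] + [p,q]. For instance
  ∂bdg = dg − bg + bd.
This gives a 8×1 integer matrix of rank 1; reducing to Smith normal form yields diagonal entries (1).

Computing H_k = (kernel of ∂_k) / (image of ∂_{k+1}):

  H_0: rank C_0 − rank ∂_1 = 7 − 6 = 1, and the invariant factors of ∂_1 are all 1, so H_0 = Z.
  H_1: rank ker ∂_1 − rank ∂_2 = (8 − 6) − 1 = 1, and the invariant factors of ∂_2 are all 1, so H_1 = Z.
  H_2: rank ker ∂_2 − rank ∂_3 = (1 − 1) − 0 = 0, and there is no ∂_3, so H_2 = 0.

As a check, the Euler characteristic is 7 − 8 + 1 = 0, which agrees with 1 − 1 + 0 = 0.

Hence the Betti numbers are b_0 = 1, b_1 = 1, b_2 = 0.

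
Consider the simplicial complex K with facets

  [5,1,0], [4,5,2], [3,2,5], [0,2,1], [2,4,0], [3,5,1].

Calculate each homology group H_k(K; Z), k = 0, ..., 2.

Order the vertices as 0 < 1 < 2 < 3 < 4 < 5. Listing each simplex with vertices in this order, K has dimension 2 with simplices:

  0-simplices (6): [0], [1], [2], [3], [4], [5]
  1-simplices (12): [0,1], [0,2], [0,4], [0,5], [1,2], [1,3], [1,5], [2,3], [2,4], [2,5], [3,5], [4,5]
  2-simplices (6): [0,1,2], [0,1,5], [0,2,4], [1,3,5], [2,3,5], [2,4,5]

Hence C_0 ≅ Z^6, C_1 ≅ Z^12, C_2 ≅ Z^6.

∂_1: C_1 → C_0 is given by ∂[p,q] = [q] − [p]. For instance
  ∂[2,3] = [3] − [2].
The 6×12 boundary matrix has rank 5 and Smith normal form diag(1,1,1,1,1).

∂_2: C_2 → C_1 sends each 2-simplex [p,q,r] to [q,r] − [p,r] + [p,q]. For instance
  ∂[0,2,4] = [2,4] − [0,4] + [0,2],
  ∂[1,3,5] = [3,5] − [1,5] + [1,3].
The 12×6 boundary matrix has rank 6 and Smith normal form diag(1,1,1,1,1,1).

Reading off H_k = ker ∂_k / im ∂_{k+1}:

  H_0: rank C_0 − rank ∂_1 = 6 − 5 = 1, and the invariant factors of ∂_1 are all 1, so H_0 ≅ Z.
  H_1: rank ker ∂_1 − rank ∂_2 = (12 − 5) − 6 = 1, and the invariant factors of ∂_2 are all 1, so H_1 ≅ Z.
  H_2: rank ker ∂_2 − rank ∂_3 = (6 − 6) − 0 = 0, and there is no ∂_3, so H_2 ≅ 0.

H_0 ≅ Z,  H_1 ≅ Z,  H_2 = 0.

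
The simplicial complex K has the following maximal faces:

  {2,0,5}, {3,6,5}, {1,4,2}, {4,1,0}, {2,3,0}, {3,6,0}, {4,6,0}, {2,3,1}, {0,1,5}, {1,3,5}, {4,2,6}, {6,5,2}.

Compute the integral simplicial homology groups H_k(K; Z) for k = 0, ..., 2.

H_0 = Z,  H_1 = Z/2,  H_2 = 0.

Take the total order 0 < 1 < 2 < 3 < 4 < 5 < 6 on the vertex set. Then K (dimension 2) consists of the simplices:

  0-simplices (7): [0], [1], [2], [3], [4], [5], [6]
  1-simplices (18): [0,1], [0,2], [0,3], [0,4], [0,5], [0,6], [1,2], [1,3], [1,4], [1,5], [2,3], [2,4], [2,5], [2,6], [3,5], [3,6], [4,6], [5,6]
  2-simplices (12): [0,1,4], [0,1,5], [0,2,3], [0,2,5], [0,3,6], [0,4,6], [1,2,3], [1,2,4], [1,3,5], [2,4,6], [2,5,6], [3,5,6]

so the chain groups are C_0 ≅ Z^7, C_1 ≅ Z^18, C_2 ≅ Z^12.

Boundary ∂_1: C_1 → C_0 sends each edge [p,q] (with p < q) to q − p.
As a 7×18 matrix over Z this has rank 6, with invariant factors (1,1,1,1,1,1).

∂_2: C_2 → C_1 sends each 2-simplex [p,q,r] to [q,r] − [p,r] + [p,q]. For instance
  ∂[2,4,6] = [4,6] − [2,6] + [2,4],
  ∂[2,5,6] = [5,6] − [2,6] + [2,5].
The 18×12 boundary matrix has rank 12 and Smith normal form diag(1,1,1,1,1,1,1,1,1,1,1,2).

Reading off H_k = ker ∂_k / im ∂_{k+1}:

  H_0: rank C_0 − rank ∂_1 = 7 − 6 = 1, and the invariant factors of ∂_1 are all 1, so H_0 ≅ Z.
  H_1: rank ker ∂_1 − rank ∂_2 = (18 − 6) − 12 = 0, and ∂_2 has invariant factor 2 > 1, so H_1 ≅ Z/2.
  H_2: rank ker ∂_2 − rank ∂_3 = (12 − 12) − 0 = 0, and there is no ∂_3, so H_2 ≅ 0.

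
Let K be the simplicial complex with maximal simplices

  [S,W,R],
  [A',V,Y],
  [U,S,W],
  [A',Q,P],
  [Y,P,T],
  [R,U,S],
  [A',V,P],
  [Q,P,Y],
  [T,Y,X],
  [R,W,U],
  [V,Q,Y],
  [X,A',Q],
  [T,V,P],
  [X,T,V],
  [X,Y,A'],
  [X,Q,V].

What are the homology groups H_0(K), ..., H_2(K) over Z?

Take the total order P < Q < R < S < T < U < V < W < X < Y < A' on the vertex set. Then K (dimension 2) consists of the simplices:

  0-simplices (11): [P], [Q], [R], [S], [T], [U], [V], [W], [X], [Y], [A']
  1-simplices (24): (24 of them)
  2-simplices (16): [P,Q,Y], [P,Q,A'], [P,T,V], [P,T,Y], [P,V,A'], [Q,V,X], [Q,V,Y], [Q,X,A'], [R,S,U], [R,S,W], [R,U,W], [S,U,W], [T,V,X], [T,X,Y], [V,Y,A'], [X,Y,A']

Hence C_0 ≅ Z^11, C_1 ≅ Z^24, C_2 ≅ Z^16.

Boundary ∂_1: C_1 → C_0 maps an edge to its endpoints' difference, ∂[p,q] = q − p.
The 11×24 boundary matrix has rank 9 and Smith normal form diag(1,1,1,1,1,1,1,1,1).

∂_2: C_2 → C_1 maps a triangle to the signed sum of its edges. For instance
  ∂[Q,V,X] = [V,X] − [Q,X] + [Q,V],
  ∂[T,X,Y] = [X,Y] − [T,Y] + [T,X].
This gives a 24×16 integer matrix of rank 15; reducing to Smith normal form yields diagonal entries (1,1,1,1,1,1,1,1,1,1,1,1,1,1,2).

From H_k ≅ ker(∂_k) / im(∂_{k+1}) we obtain:

  H_0: rank C_0 − rank ∂_1 = 11 − 9 = 2, and the invariant factors of ∂_1 are all 1, so H_0 = Z^2.
  H_1: rank ker ∂_1 − rank ∂_2 = (24 − 9) − 15 = 0, and ∂_2 has invariant factor 2 > 1, so H_1 = Z/2Z.
  H_2: rank ker ∂_2 − rank ∂_3 = (16 − 15) − 0 = 1, and there is no ∂_3, so H_2 = Z.

As a check, the Euler characteristic is 11 − 24 + 16 = 3, which agrees with 2 − 0 + 1 = 3.
(K is a triangulation of the disjoint union of the 2-sphere S^2 and the real projective plane RP^2.)

H_0 ≅ Z^2,  H_1 ≅ Z/2Z,  H_2 ≅ Z.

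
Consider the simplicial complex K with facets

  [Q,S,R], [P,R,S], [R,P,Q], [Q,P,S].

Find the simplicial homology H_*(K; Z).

H_0 = Z,  H_1 = 0,  H_2 = Z.

Take the total order P < Q < R < S on the vertex set. Then K (dimension 2) consists of the simplices:

  0-simplices (4): P, Q, R, S
  1-simplices (6): PQ, PR, PS, QR, QS, RS
  2-simplices (4): PQR, PQS, PRS, QRS

Hence C_0 ≅ Z^4, C_1 ≅ Z^6, C_2 ≅ Z^4.

The boundary map ∂_1: C_1 → C_0 sends each edge [p,q] (with p < q) to q − p.
This gives a 4×6 integer matrix of rank 3; reducing to Smith normal form yields diagonal entries (1,1,1).

The boundary map ∂_2: C_2 → C_1 acts by ∂[p,q,r] = [q,r] − [p,r] + [p,q]. For instance
  ∂QRS = RS − QS + QR,
  ∂PQS = QS − PS + PQ.
The resulting 6×4 matrix has rank 3, and its Smith normal form has invariant factors (1,1,1).

From H_k ≅ ker(∂_k) / im(∂_{k+1}) we obtain:

  H_0: rank C_0 − rank ∂_1 = 4 − 3 = 1, and the invariant factors of ∂_1 are all 1, so H_0 ≅ Z.
  H_1: rank ker ∂_1 − rank ∂_2 = (6 − 3) − 3 = 0, and the invariant factors of ∂_2 are all 1, so H_1 ≅ 0.
  H_2: rank ker ∂_2 − rank ∂_3 = (4 − 3) − 0 = 1, and there is no ∂_3, so H_2 ≅ Z.

As a check, the Euler characteristic is 4 − 6 + 4 = 2, which agrees with 1 − 0 + 1 = 2.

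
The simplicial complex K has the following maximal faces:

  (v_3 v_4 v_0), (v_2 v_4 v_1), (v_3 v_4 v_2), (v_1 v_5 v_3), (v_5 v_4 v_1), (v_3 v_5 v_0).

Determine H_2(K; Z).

Fix the vertex order v_0 < v_1 < v_2 < v_3 < v_4 < v_5 and write every simplex with vertices in increasing order. Then dim K = 2 and the simplices of K are:

  0-simplices (6): [v_0], [v_1], [v_2], [v_3], [v_4], [v_5]
  1-simplices (12): [v_0,v_3], [v_0,v_4], [v_0,v_5], [v_1,v_2], [v_1,v_3], [v_1,v_4], [v_1,v_5], [v_2,v_3], [v_2,v_4], [v_3,v_4], [v_3,v_5], [v_4,v_5]
  2-simplices (6): [v_0,v_3,v_4], [v_0,v_3,v_5], [v_1,v_2,v_4], [v_1,v_3,v_5], [v_1,v_4,v_5], [v_2,v_3,v_4]

so the chain groups are C_0 ≅ Z^6, C_1 ≅ Z^12, C_2 ≅ Z^6.

The boundary map ∂_1: C_1 → C_0 is given by ∂[p,q] = [q] − [p]. For instance
  ∂[v_2,v_3] = [v_3] − [v_2].
The resulting 6×12 matrix has rank 5, and its Smith normal form has invariant factors (1,1,1,1,1).

∂_2: C_2 → C_1 sends each 2-simplex [p,q,r] to [q,r] − [p,r] + [p,q]. For instance
  ∂[v_1,v_4,v_5] = [v_4,v_5] − [v_1,v_5] + [v_1,v_4],
  ∂[v_0,v_3,v_5] = [v_3,v_5] − [v_0,v_5] + [v_0,v_3].
The 12×6 boundary matrix has rank 6 and Smith normal form diag(1,1,1,1,1,1).

Reading off H_k = ker ∂_k / im ∂_{k+1}:

  H_2: rank ker ∂_2 − rank ∂_3 = (6 − 6) − 0 = 0, and there is no ∂_3, so H_2 ≅ 0.

H_2 ≅ 0.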